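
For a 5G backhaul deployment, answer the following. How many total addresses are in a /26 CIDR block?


Given: CIDR prefix /26
Host bits = 32 - 26 = 6
Total addresses = 2^6 = 64

64


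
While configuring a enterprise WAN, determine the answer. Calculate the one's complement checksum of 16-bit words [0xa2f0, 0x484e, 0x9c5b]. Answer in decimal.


Given words: [0xa2f0, 0x484e, 0x9c5b]
Step 1: Sum all words
Raw sum = 41712 + 18510 + 40027 = 100249
Step 2: Fold carry: (34713 + 1) = 34714
One's complement = ~34714 & 0xFFFF = 30821

30821


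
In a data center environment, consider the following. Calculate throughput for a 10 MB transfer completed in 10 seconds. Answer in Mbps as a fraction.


Given: file = 10 MB, time = 10 s
File in Mb = 10 * 8 = 80 Mb
Throughput = 80 / 10 Mbps
Throughput = 8 Mbps

8


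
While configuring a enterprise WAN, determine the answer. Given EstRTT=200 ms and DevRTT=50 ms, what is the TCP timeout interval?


Given: EstRTT = 200 ms, DevRTT = 50 ms
Timeout = EstRTT + 4 * DevRTT
4 * DevRTT = 4 * 50 = 200
Timeout = 200 + 200 = 400 ms

400


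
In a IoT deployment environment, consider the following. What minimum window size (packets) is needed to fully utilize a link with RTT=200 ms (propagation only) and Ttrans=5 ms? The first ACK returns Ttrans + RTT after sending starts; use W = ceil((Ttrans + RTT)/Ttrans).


Given: Ttrans = 5 ms, RTT = 200 ms (= 2 * Tprop, Tprop = 100 ms)
Time until first ACK returns = Ttrans + RTT = 5 + 200 = 205 ms
Need W * Ttrans >= Ttrans + RTT  ->  W >= (Ttrans + RTT) / Ttrans
(Ttrans + RTT) / Ttrans = 205 / 5 = 41
W_min = ceil(41) = 41

41


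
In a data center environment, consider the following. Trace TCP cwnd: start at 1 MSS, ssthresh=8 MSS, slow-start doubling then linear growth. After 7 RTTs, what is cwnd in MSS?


RTT 0: cwnd = 1 MSS (initial)
RTT 1: cwnd = 2 MSS (slow start, doubled)
RTT 2: cwnd = 4 MSS (slow start, doubled)
RTT 3: cwnd = 8 MSS (slow start, doubled)
RTT 4: cwnd = 9 MSS (congestion avoidance, +1)
RTT 5: cwnd = 10 MSS (congestion avoidance, +1)
RTT 6: cwnd = 11 MSS (congestion avoidance, +1)
RTT 7: cwnd = 12 MSS (congestion avoidance, +1)

12


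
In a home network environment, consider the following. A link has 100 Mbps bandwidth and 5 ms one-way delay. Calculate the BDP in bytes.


Given: bandwidth = 100 Mbps, delay = 5 ms
BDP in bits = 100 * 10^6 * 5 / 1000
BDP in bits = 500000
BDP in bytes = 500000 / 8 = 62500

62500


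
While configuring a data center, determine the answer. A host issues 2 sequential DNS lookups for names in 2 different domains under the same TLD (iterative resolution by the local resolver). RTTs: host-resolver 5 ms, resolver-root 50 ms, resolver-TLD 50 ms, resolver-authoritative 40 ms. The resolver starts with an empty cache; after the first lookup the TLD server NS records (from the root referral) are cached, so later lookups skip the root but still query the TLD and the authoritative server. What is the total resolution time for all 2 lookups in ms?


Lookup 1 (cold cache): local + root + TLD + auth = 5 + 50 + 50 + 40 = 145 ms
Lookups 2..2 (TLD NS cached -> skip root; new domain -> still ask TLD and auth): local + TLD + auth = 5 + 50 + 40 = 95 ms each
Remaining 1 lookups: 1 * 95 = 95 ms
Total = 145 + 95 = 240 ms

240


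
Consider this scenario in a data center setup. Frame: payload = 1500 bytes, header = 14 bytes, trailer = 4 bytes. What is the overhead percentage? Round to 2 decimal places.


Given: payload = 1500 B, header = 14 B, trailer = 4 B
Overhead bytes = header + trailer = 14 + 4 = 18
Total frame = payload + overhead = 1500 + 18 = 1518
Overhead % = 18 / 1518 * 100 = 1.1858% -> 1.19% (2 dp)

1.19


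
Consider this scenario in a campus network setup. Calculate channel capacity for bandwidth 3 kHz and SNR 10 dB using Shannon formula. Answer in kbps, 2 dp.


Given: B = 3 kHz, SNR = 10 dB
SNR linear = 10^(10/10) = 10
1 + SNR = 11
log2(11) = 3.4594316186
C = 3 * 1000 * 3.4594316186 = 10378.2949 bps
C = 10.378295 kbps -> 10.38 kbps (2 dp)

10.38


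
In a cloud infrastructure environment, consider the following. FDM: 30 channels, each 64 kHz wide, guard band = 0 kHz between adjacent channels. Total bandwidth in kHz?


Given: 30 channels, 64 kHz each, guard = 0 kHz
Channel bandwidth = 30 * 64 = 1920 kHz
Guard bands = 29 gaps * 0 kHz = 0 kHz
Total = 1920 + 0 = 1920 kHz

1920


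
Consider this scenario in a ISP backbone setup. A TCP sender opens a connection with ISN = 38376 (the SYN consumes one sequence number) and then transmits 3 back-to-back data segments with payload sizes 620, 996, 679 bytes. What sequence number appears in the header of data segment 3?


The SYN occupies sequence number ISN = 38376, so the first data byte is ISN + 1 = 38377.
SEQ of data segment i = (ISN + 1) + sum of payload sizes of segments 1..i-1.
Segment 1: SEQ = 38377, payload = 620 bytes
Segment 2: SEQ = 38997, payload = 996 bytes
Segment 3: SEQ = 39993, payload = 679 bytes
SEQ of segment 3 = 38377 + 620 + 996 = 39993

39993


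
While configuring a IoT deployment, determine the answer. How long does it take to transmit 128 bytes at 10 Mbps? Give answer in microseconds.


Given: packet = 128 bytes, bandwidth = 10 Mbps
Packet in bits = 128 * 8 = 1024 bits
Bandwidth = 10 * 10^6 = 10000000 bps
Time = 1024 / 10000000 seconds
Time in us = 1024 * 10^6 / 10000000 = 102.4

102.4


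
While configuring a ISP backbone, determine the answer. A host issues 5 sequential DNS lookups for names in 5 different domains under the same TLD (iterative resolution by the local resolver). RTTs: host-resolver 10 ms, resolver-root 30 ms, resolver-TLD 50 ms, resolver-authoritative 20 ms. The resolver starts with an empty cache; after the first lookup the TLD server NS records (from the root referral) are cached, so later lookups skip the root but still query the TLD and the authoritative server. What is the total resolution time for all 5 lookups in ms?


Lookup 1 (cold cache): local + root + TLD + auth = 10 + 30 + 50 + 20 = 110 ms
Lookups 2..5 (TLD NS cached -> skip root; new domain -> still ask TLD and auth): local + TLD + auth = 10 + 50 + 20 = 80 ms each
Remaining 4 lookups: 4 * 80 = 320 ms
Total = 110 + 320 = 430 ms

430


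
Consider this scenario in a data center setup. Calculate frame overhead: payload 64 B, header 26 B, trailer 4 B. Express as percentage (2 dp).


Given: payload = 64 B, header = 26 B, trailer = 4 B
Overhead bytes = header + trailer = 26 + 4 = 30
Total frame = payload + overhead = 64 + 30 = 94
Overhead % = 30 / 94 * 100 = 31.9149% -> 31.91% (2 dp)

31.91


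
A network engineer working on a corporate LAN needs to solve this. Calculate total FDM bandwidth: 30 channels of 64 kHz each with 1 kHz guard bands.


Given: 30 channels, 64 kHz each, guard = 1 kHz
Channel bandwidth = 30 * 64 = 1920 kHz
Guard bands = 29 gaps * 1 kHz = 29 kHz
Total = 1920 + 29 = 1949 kHz

1949


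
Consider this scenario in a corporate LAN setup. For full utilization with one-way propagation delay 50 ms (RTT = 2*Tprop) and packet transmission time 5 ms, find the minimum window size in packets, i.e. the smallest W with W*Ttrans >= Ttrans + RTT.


Given: Ttrans = 5 ms, RTT = 100 ms (= 2 * Tprop, Tprop = 50 ms)
Time until first ACK returns = Ttrans + RTT = 5 + 100 = 105 ms
Need W * Ttrans >= Ttrans + RTT  ->  W >= (Ttrans + RTT) / Ttrans
(Ttrans + RTT) / Ttrans = 105 / 5 = 21
W_min = ceil(21) = 21

21


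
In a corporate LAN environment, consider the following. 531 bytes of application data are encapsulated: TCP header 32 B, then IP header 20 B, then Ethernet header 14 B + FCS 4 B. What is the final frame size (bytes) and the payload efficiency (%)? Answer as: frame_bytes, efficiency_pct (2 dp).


TCP segment = 531 + 32 = 563 B
IP packet = 563 + 20 = 583 B
Ethernet frame = 583 + 14 + 4 = 601 B
Efficiency = app / frame = 531 / 601 = 0.883527 = 88.3527% -> 88.35% (2 dp)

601, 88.35


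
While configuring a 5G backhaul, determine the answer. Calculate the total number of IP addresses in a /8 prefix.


Given: CIDR prefix /8
Host bits = 32 - 8 = 24
Total addresses = 2^24 = 16777216

16777216


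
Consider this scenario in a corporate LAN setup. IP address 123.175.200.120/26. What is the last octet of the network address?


Given: IP = 123.175.200.120, prefix = /26
Subnet mask = 255.255.255.192
Last octet of IP: 120
Last octet of mask: 192
Network last octet = 120 AND 192 = 64

64


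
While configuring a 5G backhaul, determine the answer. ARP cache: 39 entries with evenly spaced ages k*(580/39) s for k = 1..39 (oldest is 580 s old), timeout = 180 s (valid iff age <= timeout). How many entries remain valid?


Ages are k * 580/39 s for k = 1..39 (spacing = 14.8718 s).
Entry k is valid iff k * 580/39 <= 180 iff k <= 39 * 180 / 580 = 12.1034
n_valid = floor(12.1034) = 12
(n_stale = 39 - 12 = 27)

12


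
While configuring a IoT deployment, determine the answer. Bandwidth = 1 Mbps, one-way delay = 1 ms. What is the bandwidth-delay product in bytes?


Given: bandwidth = 1 Mbps, delay = 1 ms
BDP in bits = 1 * 10^6 * 1 / 1000
BDP in bits = 1000
BDP in bytes = 1000 / 8 = 125

125


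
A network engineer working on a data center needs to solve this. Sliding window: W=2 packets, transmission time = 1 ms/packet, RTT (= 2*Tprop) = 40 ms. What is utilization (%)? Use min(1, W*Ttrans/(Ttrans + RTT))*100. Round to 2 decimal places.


Given: W = 2, Ttrans = 1 ms, RTT = 40 ms (= 2 * Tprop, Tprop = 20 ms)
Cycle time = Ttrans + RTT = 1 + 40 = 41 ms (first packet sent until its ACK returns)
W * Ttrans = 2 * 1 = 2 ms of sending per cycle
W * Ttrans / (Ttrans + RTT) = 2 / 41 = 0.048780
U = min(1, 0.048780) = 0.048780
U% = 4.88%

4.88


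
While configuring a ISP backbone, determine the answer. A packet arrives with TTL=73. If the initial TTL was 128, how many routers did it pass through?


Given: initial TTL = 128, received TTL = 73
Hops = initial TTL - received TTL
Hops = 128 - 73 = 55

55


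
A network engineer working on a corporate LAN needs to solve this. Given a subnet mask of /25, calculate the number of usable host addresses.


Given: subnet mask /25
Host bits = 32 - 25 = 7
Total addresses = 2^7 = 128
Usable hosts = 128 - 2 (network + broadcast) = 126

126


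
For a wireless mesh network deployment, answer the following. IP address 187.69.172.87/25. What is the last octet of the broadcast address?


Given: IP = 187.69.172.87, prefix = /25
Host bits = 32 - 25 = 7
Network last octet = 87 AND mask = 0
Host part size = 2^7 - 1 = 127
Broadcast last octet = 0 OR 127 = 127

127


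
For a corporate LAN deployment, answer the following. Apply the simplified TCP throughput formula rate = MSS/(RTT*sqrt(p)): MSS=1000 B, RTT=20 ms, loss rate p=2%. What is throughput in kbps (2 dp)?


Given: MSS = 1000 bytes, RTT = 20 ms, loss = 2%
RTT in seconds = 20 / 1000 = 0.02
Loss rate = 2% = 0.02
sqrt(loss) = sqrt(0.02) = 0.141421356237
Throughput (bytes/s) = 1000 / (0.02 * 0.141421356237) = 353553.3906
Throughput (kbps) = 353553.3906 * 8 / 1000 = 2828.427125 -> 2828.43 kbps (2 dp)

2828.43


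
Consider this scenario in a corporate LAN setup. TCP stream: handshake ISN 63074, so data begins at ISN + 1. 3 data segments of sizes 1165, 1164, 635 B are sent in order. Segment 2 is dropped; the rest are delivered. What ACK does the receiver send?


SYN uses sequence number 63074; first data byte = ISN + 1 = 63075.
Segment 1: SEQ = 63075, len = 1165 B, covers [63075, 64239]
Segment 2: SEQ = 64240, len = 1164 B, covers [64240, 65403] [LOST]
Segment 3: SEQ = 65404, len = 635 B, covers [65404, 66038]
In-order data received: bytes [63075, 64239] (segments 1..1).
Segment 2 missing -> gap begins at byte 64240; later segments buffered out of order.
Cumulative ACK = next expected in-order byte = 63075 + 1165 = 64240

64240


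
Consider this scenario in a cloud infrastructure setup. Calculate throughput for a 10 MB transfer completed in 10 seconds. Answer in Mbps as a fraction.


Given: file = 10 MB, time = 10 s
File in Mb = 10 * 8 = 80 Mb
Throughput = 80 / 10 Mbps
Throughput = 8 Mbps

8


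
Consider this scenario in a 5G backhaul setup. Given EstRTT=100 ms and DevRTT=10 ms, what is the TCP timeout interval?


Given: EstRTT = 100 ms, DevRTT = 10 ms
Timeout = EstRTT + 4 * DevRTT
4 * DevRTT = 4 * 10 = 40
Timeout = 100 + 40 = 140 ms

140


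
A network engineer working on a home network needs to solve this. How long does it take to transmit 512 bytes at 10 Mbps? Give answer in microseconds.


Given: packet = 512 bytes, bandwidth = 10 Mbps
Packet in bits = 512 * 8 = 4096 bits
Bandwidth = 10 * 10^6 = 10000000 bps
Time = 4096 / 10000000 seconds
Time in us = 4096 * 10^6 / 10000000 = 409.6

409.6


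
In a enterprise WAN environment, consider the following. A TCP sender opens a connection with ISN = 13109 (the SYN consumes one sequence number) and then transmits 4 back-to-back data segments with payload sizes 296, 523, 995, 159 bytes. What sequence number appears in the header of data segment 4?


The SYN occupies sequence number ISN = 13109, so the first data byte is ISN + 1 = 13110.
SEQ of data segment i = (ISN + 1) + sum of payload sizes of segments 1..i-1.
Segment 1: SEQ = 13110, payload = 296 bytes
Segment 2: SEQ = 13406, payload = 523 bytes
Segment 3: SEQ = 13929, payload = 995 bytes
Segment 4: SEQ = 14924, payload = 159 bytes
SEQ of segment 4 = 13110 + 296 + 523 + 995 = 14924

14924


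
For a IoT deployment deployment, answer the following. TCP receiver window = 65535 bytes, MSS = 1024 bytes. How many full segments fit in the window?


Given: RWND = 65535 bytes, MSS = 1024 bytes
Full segments = floor(RWND / MSS)
Full segments = floor(65535 / 1024)
Full segments = floor(63.999) = 63

63


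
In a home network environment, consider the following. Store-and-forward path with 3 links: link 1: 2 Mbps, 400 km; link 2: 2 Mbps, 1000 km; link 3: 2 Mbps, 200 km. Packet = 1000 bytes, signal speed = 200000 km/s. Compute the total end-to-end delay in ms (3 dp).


Packet = 1000 bytes = 8000 bits. Store-and-forward: sum (t_trans + t_prop) per link.
Link 1: t_trans = 8000/(2*10^6) s = 4.0000 ms; t_prop = 400/200000 s = 2.0000 ms; subtotal = 6.0000 ms
Link 2: t_trans = 8000/(2*10^6) s = 4.0000 ms; t_prop = 1000/200000 s = 5.0000 ms; subtotal = 9.0000 ms
Link 3: t_trans = 8000/(2*10^6) s = 4.0000 ms; t_prop = 200/200000 s = 1.0000 ms; subtotal = 5.0000 ms
End-to-end = 6.0000 + 9.0000 + 5.0000 = 20.0000 ms -> 20.000 ms (3 dp)

20.000


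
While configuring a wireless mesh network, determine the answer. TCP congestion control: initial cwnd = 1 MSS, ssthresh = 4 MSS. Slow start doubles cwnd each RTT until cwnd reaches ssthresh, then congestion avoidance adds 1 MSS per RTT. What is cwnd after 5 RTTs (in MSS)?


RTT 0: cwnd = 1 MSS (initial)
RTT 1: cwnd = 2 MSS (slow start, doubled)
RTT 2: cwnd = 4 MSS (slow start, doubled)
RTT 3: cwnd = 5 MSS (congestion avoidance, +1)
RTT 4: cwnd = 6 MSS (congestion avoidance, +1)
RTT 5: cwnd = 7 MSS (congestion avoidance, +1)

7


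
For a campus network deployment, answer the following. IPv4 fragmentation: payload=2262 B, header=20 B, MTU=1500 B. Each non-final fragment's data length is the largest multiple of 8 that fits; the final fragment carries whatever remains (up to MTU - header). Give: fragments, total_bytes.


Max data per non-final fragment = floor((MTU - header)/8)*8 = floor((1500 - 20)/8)*8 = floor(1480/8)*8 = 1480 B
Final fragment needs no 8-byte alignment: it can carry up to MTU - header = 1480 B
Non-final fragments needed = ceil((payload - 1480) / 1480) = ceil(782/1480) = ceil(0.5284) = 1
Number of fragments = 1 + 1 = 2
Fragment sizes (data): 1 * 1480 B + 782 B (last, 782 <= 1480 OK)
Total bytes sent = payload + n_frags * header = 2262 + 2*20 = 2262 + 40 = 2302 B

2, 2302


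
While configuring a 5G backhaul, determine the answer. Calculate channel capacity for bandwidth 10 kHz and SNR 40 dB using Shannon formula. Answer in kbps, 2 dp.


Given: B = 10 kHz, SNR = 40 dB
SNR linear = 10^(40/10) = 10000
1 + SNR = 10001
log2(10001) = 13.2878566418
C = 10 * 1000 * 13.2878566418 = 132878.5664 bps
C = 132.878566 kbps -> 132.88 kbps (2 dp)

132.88


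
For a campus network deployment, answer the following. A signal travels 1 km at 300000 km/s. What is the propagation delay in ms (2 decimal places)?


Given: distance = 1 km, speed = 300000 km/s
Delay = distance / speed = 1 / 300000 seconds
Delay in ms = 1 * 1000 / 300000
Delay = 0.0033 ms
Rounded to 2 dp = 0.00 ms

0.00


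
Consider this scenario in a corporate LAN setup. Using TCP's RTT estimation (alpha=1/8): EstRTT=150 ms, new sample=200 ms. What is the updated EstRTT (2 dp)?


Given: EstRTT = 150 ms, SampleRTT = 200 ms, alpha = 1/8
New EstRTT = (1 - alpha) * EstRTT + alpha * SampleRTT
(7/8) * 150 = 131.25
(1/8) * 200 = 25
New EstRTT = 131.25 + 25 = 156.25 ms -> 156.25 ms (2 dp)

156.25


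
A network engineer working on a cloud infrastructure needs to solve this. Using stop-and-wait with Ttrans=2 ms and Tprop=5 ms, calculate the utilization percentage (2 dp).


Given: Ttrans = 2 ms, Tprop = 5 ms
RTT = 2 * Tprop = 2 * 5 = 10 ms
U = Ttrans / (Ttrans + RTT)
U = 2 / (2 + 10)
U = 2 / 12 = 0.166667
U% = 16.67%

16.67


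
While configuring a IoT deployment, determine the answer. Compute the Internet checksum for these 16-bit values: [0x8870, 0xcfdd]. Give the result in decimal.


Given words: [0x8870, 0xcfdd]
Step 1: Sum all words
Raw sum = 34928 + 53213 = 88141
Step 2: Fold carry: (22605 + 1) = 22606
One's complement = ~22606 & 0xFFFF = 42929

42929


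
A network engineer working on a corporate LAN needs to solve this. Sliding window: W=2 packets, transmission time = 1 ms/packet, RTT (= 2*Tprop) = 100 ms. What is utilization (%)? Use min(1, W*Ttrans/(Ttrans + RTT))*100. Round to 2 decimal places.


Given: W = 2, Ttrans = 1 ms, RTT = 100 ms (= 2 * Tprop, Tprop = 50 ms)
Cycle time = Ttrans + RTT = 1 + 100 = 101 ms (first packet sent until its ACK returns)
W * Ttrans = 2 * 1 = 2 ms of sending per cycle
W * Ttrans / (Ttrans + RTT) = 2 / 101 = 0.019802
U = min(1, 0.019802) = 0.019802
U% = 1.98%

1.98


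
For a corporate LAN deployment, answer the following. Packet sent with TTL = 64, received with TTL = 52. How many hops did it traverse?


Given: initial TTL = 64, received TTL = 52
Hops = initial TTL - received TTL
Hops = 64 - 52 = 12

12


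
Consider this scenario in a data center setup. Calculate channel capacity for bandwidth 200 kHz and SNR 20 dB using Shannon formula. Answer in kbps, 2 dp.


Given: B = 200 kHz, SNR = 20 dB
SNR linear = 10^(20/10) = 100
1 + SNR = 101
log2(101) = 6.6582114828
C = 200 * 1000 * 6.6582114828 = 1331642.2966 bps
C = 1331.642297 kbps -> 1331.64 kbps (2 dp)

1331.64


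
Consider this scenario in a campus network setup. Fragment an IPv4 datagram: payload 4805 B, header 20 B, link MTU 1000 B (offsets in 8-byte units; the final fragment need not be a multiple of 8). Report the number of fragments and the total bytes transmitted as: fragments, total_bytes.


Max data per non-final fragment = floor((MTU - header)/8)*8 = floor((1000 - 20)/8)*8 = floor(980/8)*8 = 976 B
Final fragment needs no 8-byte alignment: it can carry up to MTU - header = 980 B
Non-final fragments needed = ceil((payload - 980) / 976) = ceil(3825/976) = ceil(3.9191) = 4
Number of fragments = 4 + 1 = 5
Fragment sizes (data): 4 * 976 B + 901 B (last, 901 <= 980 OK)
Total bytes sent = payload + n_frags * header = 4805 + 5*20 = 4805 + 100 = 4905 B

5, 4905


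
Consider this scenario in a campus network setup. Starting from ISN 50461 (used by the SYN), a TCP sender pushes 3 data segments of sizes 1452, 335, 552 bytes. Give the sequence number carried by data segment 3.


The SYN occupies sequence number ISN = 50461, so the first data byte is ISN + 1 = 50462.
SEQ of data segment i = (ISN + 1) + sum of payload sizes of segments 1..i-1.
Segment 1: SEQ = 50462, payload = 1452 bytes
Segment 2: SEQ = 51914, payload = 335 bytes
Segment 3: SEQ = 52249, payload = 552 bytes
SEQ of segment 3 = 50462 + 1452 + 335 = 52249

52249


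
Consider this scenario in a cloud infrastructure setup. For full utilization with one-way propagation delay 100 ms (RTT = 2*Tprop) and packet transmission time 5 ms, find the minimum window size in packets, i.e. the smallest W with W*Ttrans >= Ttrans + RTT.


Given: Ttrans = 5 ms, RTT = 200 ms (= 2 * Tprop, Tprop = 100 ms)
Time until first ACK returns = Ttrans + RTT = 5 + 200 = 205 ms
Need W * Ttrans >= Ttrans + RTT  ->  W >= (Ttrans + RTT) / Ttrans
(Ttrans + RTT) / Ttrans = 205 / 5 = 41
W_min = ceil(41) = 41

41


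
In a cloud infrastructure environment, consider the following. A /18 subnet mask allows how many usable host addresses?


Given: subnet mask /18
Host bits = 32 - 18 = 14
Total addresses = 2^14 = 16384
Usable hosts = 16384 - 2 (network + broadcast) = 16382

16382


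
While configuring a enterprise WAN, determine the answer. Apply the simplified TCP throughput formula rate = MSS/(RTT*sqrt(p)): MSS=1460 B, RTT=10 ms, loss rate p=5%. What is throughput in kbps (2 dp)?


Given: MSS = 1460 bytes, RTT = 10 ms, loss = 5%
RTT in seconds = 10 / 1000 = 0.01
Loss rate = 5% = 0.05
sqrt(loss) = sqrt(0.05) = 0.223606797750
Throughput (bytes/s) = 1460 / (0.01 * 0.223606797750) = 652931.8494
Throughput (kbps) = 652931.8494 * 8 / 1000 = 5223.454795 -> 5223.45 kbps (2 dp)

5223.45


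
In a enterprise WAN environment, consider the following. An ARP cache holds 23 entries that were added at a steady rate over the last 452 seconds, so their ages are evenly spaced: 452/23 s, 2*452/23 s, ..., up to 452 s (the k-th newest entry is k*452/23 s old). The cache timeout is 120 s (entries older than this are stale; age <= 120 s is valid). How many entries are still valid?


Ages are k * 452/23 s for k = 1..23 (spacing = 19.6522 s).
Entry k is valid iff k * 452/23 <= 120 iff k <= 23 * 120 / 452 = 6.1062
n_valid = floor(6.1062) = 6
(n_stale = 23 - 6 = 17)

6


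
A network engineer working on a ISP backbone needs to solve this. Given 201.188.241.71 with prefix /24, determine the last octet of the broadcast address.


Given: IP = 201.188.241.71, prefix = /24
Host bits = 32 - 24 = 8
Network last octet = 71 AND mask = 0
Host part size = 2^8 - 1 = 255
Broadcast last octet = 0 OR 255 = 255

255


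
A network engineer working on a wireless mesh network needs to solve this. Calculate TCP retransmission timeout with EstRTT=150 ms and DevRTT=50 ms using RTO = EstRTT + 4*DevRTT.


Given: EstRTT = 150 ms, DevRTT = 50 ms
Timeout = EstRTT + 4 * DevRTT
4 * DevRTT = 4 * 50 = 200
Timeout = 150 + 200 = 350 ms

350


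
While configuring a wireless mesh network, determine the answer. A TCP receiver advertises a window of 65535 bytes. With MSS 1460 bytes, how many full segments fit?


Given: RWND = 65535 bytes, MSS = 1460 bytes
Full segments = floor(RWND / MSS)
Full segments = floor(65535 / 1460)
Full segments = floor(44.887) = 44

44


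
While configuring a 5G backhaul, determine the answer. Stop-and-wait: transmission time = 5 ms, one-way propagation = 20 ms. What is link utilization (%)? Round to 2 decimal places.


Given: Ttrans = 5 ms, Tprop = 20 ms
RTT = 2 * Tprop = 2 * 20 = 40 ms
U = Ttrans / (Ttrans + RTT)
U = 5 / (5 + 40)
U = 5 / 45 = 0.111111
U% = 11.11%

11.11


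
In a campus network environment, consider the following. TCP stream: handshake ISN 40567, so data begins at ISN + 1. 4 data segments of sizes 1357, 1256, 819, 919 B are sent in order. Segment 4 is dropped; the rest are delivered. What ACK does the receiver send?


SYN uses sequence number 40567; first data byte = ISN + 1 = 40568.
Segment 1: SEQ = 40568, len = 1357 B, covers [40568, 41924]
Segment 2: SEQ = 41925, len = 1256 B, covers [41925, 43180]
Segment 3: SEQ = 43181, len = 819 B, covers [43181, 43999]
Segment 4: SEQ = 44000, len = 919 B, covers [44000, 44918] [LOST]
In-order data received: bytes [40568, 43999] (segments 1..3).
Segment 4 missing -> gap begins at byte 44000.
Cumulative ACK = next expected in-order byte = 40568 + 1357 + 1256 + 819 = 44000

44000


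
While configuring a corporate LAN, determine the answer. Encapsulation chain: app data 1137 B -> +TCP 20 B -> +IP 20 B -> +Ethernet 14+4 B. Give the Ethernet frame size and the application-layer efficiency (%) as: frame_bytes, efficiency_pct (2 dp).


TCP segment = 1137 + 20 = 1157 B
IP packet = 1157 + 20 = 1177 B
Ethernet frame = 1177 + 14 + 4 = 1195 B
Efficiency = app / frame = 1137 / 1195 = 0.951464 = 95.1464% -> 95.15% (2 dp)

1195, 95.15


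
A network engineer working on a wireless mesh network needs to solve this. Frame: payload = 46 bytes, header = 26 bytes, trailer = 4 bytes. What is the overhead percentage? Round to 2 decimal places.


Given: payload = 46 B, header = 26 B, trailer = 4 B
Overhead bytes = header + trailer = 26 + 4 = 30
Total frame = payload + overhead = 46 + 30 = 76
Overhead % = 30 / 76 * 100 = 39.4737% -> 39.47% (2 dp)

39.47


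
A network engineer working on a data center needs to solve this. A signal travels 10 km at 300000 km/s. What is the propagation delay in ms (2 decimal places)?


Given: distance = 10 km, speed = 300000 km/s
Delay = distance / speed = 10 / 300000 seconds
Delay in ms = 10 * 1000 / 300000
Delay = 0.0333 ms
Rounded to 2 dp = 0.03 ms

0.03


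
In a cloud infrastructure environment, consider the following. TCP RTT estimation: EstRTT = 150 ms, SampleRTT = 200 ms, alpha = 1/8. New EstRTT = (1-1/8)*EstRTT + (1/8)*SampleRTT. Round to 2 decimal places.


Given: EstRTT = 150 ms, SampleRTT = 200 ms, alpha = 1/8
New EstRTT = (1 - alpha) * EstRTT + alpha * SampleRTT
(7/8) * 150 = 131.25
(1/8) * 200 = 25
New EstRTT = 131.25 + 25 = 156.25 ms -> 156.25 ms (2 dp)

156.25


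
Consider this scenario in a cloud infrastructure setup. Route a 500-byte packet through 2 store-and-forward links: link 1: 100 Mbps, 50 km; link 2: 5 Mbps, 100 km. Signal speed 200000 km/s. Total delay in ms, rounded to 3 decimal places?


Packet = 500 bytes = 4000 bits. Store-and-forward: sum (t_trans + t_prop) per link.
Link 1: t_trans = 4000/(100*10^6) s = 0.0400 ms; t_prop = 50/200000 s = 0.2500 ms; subtotal = 0.2900 ms
Link 2: t_trans = 4000/(5*10^6) s = 0.8000 ms; t_prop = 100/200000 s = 0.5000 ms; subtotal = 1.3000 ms
End-to-end = 0.2900 + 1.3000 = 1.5900 ms -> 1.590 ms (3 dp)

1.590


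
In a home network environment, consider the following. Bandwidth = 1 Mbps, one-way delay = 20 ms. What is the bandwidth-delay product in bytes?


Given: bandwidth = 1 Mbps, delay = 20 ms
BDP in bits = 1 * 10^6 * 20 / 1000
BDP in bits = 20000
BDP in bytes = 20000 / 8 = 2500

2500


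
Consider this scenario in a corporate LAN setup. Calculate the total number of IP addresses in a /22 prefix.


Given: CIDR prefix /22
Host bits = 32 - 22 = 10
Total addresses = 2^10 = 1024

1024


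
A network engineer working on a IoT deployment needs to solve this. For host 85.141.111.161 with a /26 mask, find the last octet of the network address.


Given: IP = 85.141.111.161, prefix = /26
Subnet mask = 255.255.255.192
Last octet of IP: 161
Last octet of mask: 192
Network last octet = 161 AND 192 = 128

128


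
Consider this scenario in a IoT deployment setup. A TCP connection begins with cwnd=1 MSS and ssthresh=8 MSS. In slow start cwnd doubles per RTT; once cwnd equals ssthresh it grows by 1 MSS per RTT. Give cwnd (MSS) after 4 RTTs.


RTT 0: cwnd = 1 MSS (initial)
RTT 1: cwnd = 2 MSS (slow start, doubled)
RTT 2: cwnd = 4 MSS (slow start, doubled)
RTT 3: cwnd = 8 MSS (slow start, doubled)
RTT 4: cwnd = 9 MSS (congestion avoidance, +1)

9


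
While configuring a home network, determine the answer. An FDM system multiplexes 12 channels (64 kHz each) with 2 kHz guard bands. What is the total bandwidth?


Given: 12 channels, 64 kHz each, guard = 2 kHz
Channel bandwidth = 12 * 64 = 768 kHz
Guard bands = 11 gaps * 2 kHz = 22 kHz
Total = 768 + 22 = 790 kHz

790


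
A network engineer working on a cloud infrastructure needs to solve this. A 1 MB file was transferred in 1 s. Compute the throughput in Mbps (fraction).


Given: file = 1 MB, time = 1 s
File in Mb = 1 * 8 = 8 Mb
Throughput = 8 / 1 Mbps
Throughput = 8 Mbps

8


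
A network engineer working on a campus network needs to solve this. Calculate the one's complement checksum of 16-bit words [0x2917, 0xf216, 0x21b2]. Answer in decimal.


Given words: [0x2917, 0xf216, 0x21b2]
Step 1: Sum all words
Raw sum = 10519 + 61974 + 8626 = 81119
Step 2: Fold carry: (15583 + 1) = 15584
One's complement = ~15584 & 0xFFFF = 49951

49951


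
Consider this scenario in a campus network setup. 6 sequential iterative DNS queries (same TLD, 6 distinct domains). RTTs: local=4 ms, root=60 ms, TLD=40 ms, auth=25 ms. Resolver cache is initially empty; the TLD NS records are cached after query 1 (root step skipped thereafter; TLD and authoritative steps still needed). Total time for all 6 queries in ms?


Lookup 1 (cold cache): local + root + TLD + auth = 4 + 60 + 40 + 25 = 129 ms
Lookups 2..6 (TLD NS cached -> skip root; new domain -> still ask TLD and auth): local + TLD + auth = 4 + 40 + 25 = 69 ms each
Remaining 5 lookups: 5 * 69 = 345 ms
Total = 129 + 345 = 474 ms

474


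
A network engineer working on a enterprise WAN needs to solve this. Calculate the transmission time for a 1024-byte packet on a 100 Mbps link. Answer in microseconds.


Given: packet = 1024 bytes, bandwidth = 100 Mbps
Packet in bits = 1024 * 8 = 8192 bits
Bandwidth = 100 * 10^6 = 100000000 bps
Time = 8192 / 100000000 seconds
Time in us = 8192 * 10^6 / 100000000 = 81.92

81.92


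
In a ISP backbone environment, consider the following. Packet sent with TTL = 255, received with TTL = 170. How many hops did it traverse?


Given: initial TTL = 255, received TTL = 170
Hops = initial TTL - received TTL
Hops = 255 - 170 = 85

85


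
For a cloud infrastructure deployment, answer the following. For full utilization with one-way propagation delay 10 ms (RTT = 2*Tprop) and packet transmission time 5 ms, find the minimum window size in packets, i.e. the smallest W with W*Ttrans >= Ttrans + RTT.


Given: Ttrans = 5 ms, RTT = 20 ms (= 2 * Tprop, Tprop = 10 ms)
Time until first ACK returns = Ttrans + RTT = 5 + 20 = 25 ms
Need W * Ttrans >= Ttrans + RTT  ->  W >= (Ttrans + RTT) / Ttrans
(Ttrans + RTT) / Ttrans = 25 / 5 = 5
W_min = ceil(5) = 5

5


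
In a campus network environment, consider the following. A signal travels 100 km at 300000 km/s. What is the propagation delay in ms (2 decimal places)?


Given: distance = 100 km, speed = 300000 km/s
Delay = distance / speed = 100 / 300000 seconds
Delay in ms = 100 * 1000 / 300000
Delay = 0.3333 ms
Rounded to 2 dp = 0.33 ms

0.33


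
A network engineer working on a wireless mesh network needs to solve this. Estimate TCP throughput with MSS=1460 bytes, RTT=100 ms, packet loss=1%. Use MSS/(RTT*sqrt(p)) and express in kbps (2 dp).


Given: MSS = 1460 bytes, RTT = 100 ms, loss = 1%
RTT in seconds = 100 / 1000 = 0.1
Loss rate = 1% = 0.01
sqrt(loss) = sqrt(0.01) = 0.1
Throughput (bytes/s) = 1460 / (0.1 * 0.1) = 146000.0000
Throughput (kbps) = 146000.0000 * 8 / 1000 = 1168.000000 -> 1168.00 kbps (2 dp)

1168.00


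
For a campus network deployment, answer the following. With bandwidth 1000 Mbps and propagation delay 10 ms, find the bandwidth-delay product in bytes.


Given: bandwidth = 1000 Mbps, delay = 10 ms
BDP in bits = 1000 * 10^6 * 10 / 1000
BDP in bits = 10000000
BDP in bytes = 10000000 / 8 = 1250000

1250000


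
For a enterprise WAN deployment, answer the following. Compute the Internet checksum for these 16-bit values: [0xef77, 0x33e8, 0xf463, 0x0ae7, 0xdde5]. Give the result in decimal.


Given words: [0xef77, 0x33e8, 0xf463, 0x0ae7, 0xdde5]
Step 1: Sum all words
Raw sum = 61303 + 13288 + 62563 + 2791 + 56805 = 196750
Step 2: Fold carry: (142 + 3) = 145
One's complement = ~145 & 0xFFFF = 65390

65390


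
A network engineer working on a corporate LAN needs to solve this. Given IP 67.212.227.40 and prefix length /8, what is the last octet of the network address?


Given: IP = 67.212.227.40, prefix = /8
Subnet mask = 255.0.0.0
Last octet of IP: 40
Last octet of mask: 0
Network last octet = 40 AND 0 = 0

0


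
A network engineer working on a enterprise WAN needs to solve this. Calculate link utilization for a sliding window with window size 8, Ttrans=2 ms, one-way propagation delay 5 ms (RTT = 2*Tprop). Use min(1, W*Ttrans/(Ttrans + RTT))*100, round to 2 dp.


Given: W = 8, Ttrans = 2 ms, RTT = 10 ms (= 2 * Tprop, Tprop = 5 ms)
Cycle time = Ttrans + RTT = 2 + 10 = 12 ms (first packet sent until its ACK returns)
W * Ttrans = 8 * 2 = 16 ms of sending per cycle
W * Ttrans / (Ttrans + RTT) = 16 / 12 = 1.333333
U = min(1, 1.333333) = 1.000000
U% = 100.00%

100.00


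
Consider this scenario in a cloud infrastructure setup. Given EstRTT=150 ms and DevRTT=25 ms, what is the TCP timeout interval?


Given: EstRTT = 150 ms, DevRTT = 25 ms
Timeout = EstRTT + 4 * DevRTT
4 * DevRTT = 4 * 25 = 100
Timeout = 150 + 100 = 250 ms

250


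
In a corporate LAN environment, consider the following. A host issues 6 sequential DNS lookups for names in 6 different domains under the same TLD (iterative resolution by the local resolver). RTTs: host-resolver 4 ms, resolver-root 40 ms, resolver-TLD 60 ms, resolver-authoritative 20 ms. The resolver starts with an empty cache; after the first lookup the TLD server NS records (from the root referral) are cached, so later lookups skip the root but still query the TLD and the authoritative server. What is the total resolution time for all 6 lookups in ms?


Lookup 1 (cold cache): local + root + TLD + auth = 4 + 40 + 60 + 20 = 124 ms
Lookups 2..6 (TLD NS cached -> skip root; new domain -> still ask TLD and auth): local + TLD + auth = 4 + 60 + 20 = 84 ms each
Remaining 5 lookups: 5 * 84 = 420 ms
Total = 124 + 420 = 544 ms

544


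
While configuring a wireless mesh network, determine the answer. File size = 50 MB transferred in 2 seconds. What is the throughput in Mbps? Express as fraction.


Given: file = 50 MB, time = 2 s
File in Mb = 50 * 8 = 400 Mb
Throughput = 400 / 2 Mbps
Throughput = 200 Mbps

200


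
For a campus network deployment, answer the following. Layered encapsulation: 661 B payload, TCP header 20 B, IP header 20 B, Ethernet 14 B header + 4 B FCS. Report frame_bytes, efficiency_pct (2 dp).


TCP segment = 661 + 20 = 681 B
IP packet = 681 + 20 = 701 B
Ethernet frame = 701 + 14 + 4 = 719 B
Efficiency = app / frame = 661 / 719 = 0.919332 = 91.9332% -> 91.93% (2 dp)

719, 91.93


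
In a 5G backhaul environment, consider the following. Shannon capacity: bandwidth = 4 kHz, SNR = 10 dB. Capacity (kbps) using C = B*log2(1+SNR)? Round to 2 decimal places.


Given: B = 4 kHz, SNR = 10 dB
SNR linear = 10^(10/10) = 10
1 + SNR = 11
log2(11) = 3.4594316186
C = 4 * 1000 * 3.4594316186 = 13837.7265 bps
C = 13.837726 kbps -> 13.84 kbps (2 dp)

13.84


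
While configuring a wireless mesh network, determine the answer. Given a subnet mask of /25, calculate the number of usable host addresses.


Given: subnet mask /25
Host bits = 32 - 25 = 7
Total addresses = 2^7 = 128
Usable hosts = 128 - 2 (network + broadcast) = 126

126


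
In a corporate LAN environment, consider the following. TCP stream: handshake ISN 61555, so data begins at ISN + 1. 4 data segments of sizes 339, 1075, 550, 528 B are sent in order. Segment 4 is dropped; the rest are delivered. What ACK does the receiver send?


SYN uses sequence number 61555; first data byte = ISN + 1 = 61556.
Segment 1: SEQ = 61556, len = 339 B, covers [61556, 61894]
Segment 2: SEQ = 61895, len = 1075 B, covers [61895, 62969]
Segment 3: SEQ = 62970, len = 550 B, covers [62970, 63519]
Segment 4: SEQ = 63520, len = 528 B, covers [63520, 64047] [LOST]
In-order data received: bytes [61556, 63519] (segments 1..3).
Segment 4 missing -> gap begins at byte 63520.
Cumulative ACK = next expected in-order byte = 61556 + 339 + 1075 + 550 = 63520

63520


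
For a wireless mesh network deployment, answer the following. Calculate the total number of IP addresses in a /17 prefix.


Given: CIDR prefix /17
Host bits = 32 - 17 = 15
Total addresses = 2^15 = 32768

32768


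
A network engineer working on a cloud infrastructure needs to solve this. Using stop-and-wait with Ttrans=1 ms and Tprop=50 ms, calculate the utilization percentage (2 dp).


Given: Ttrans = 1 ms, Tprop = 50 ms
RTT = 2 * Tprop = 2 * 50 = 100 ms
U = Ttrans / (Ttrans + RTT)
U = 1 / (1 + 100)
U = 1 / 101 = 0.009901
U% = 0.99%

0.99


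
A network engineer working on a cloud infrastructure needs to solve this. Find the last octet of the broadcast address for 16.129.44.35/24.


Given: IP = 16.129.44.35, prefix = /24
Host bits = 32 - 24 = 8
Network last octet = 35 AND mask = 0
Host part size = 2^8 - 1 = 255
Broadcast last octet = 0 OR 255 = 255

255


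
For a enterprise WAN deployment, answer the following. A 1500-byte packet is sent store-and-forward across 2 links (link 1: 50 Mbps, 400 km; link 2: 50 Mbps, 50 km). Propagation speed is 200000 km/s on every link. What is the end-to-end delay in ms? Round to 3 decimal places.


Packet = 1500 bytes = 12000 bits. Store-and-forward: sum (t_trans + t_prop) per link.
Link 1: t_trans = 12000/(50*10^6) s = 0.2400 ms; t_prop = 400/200000 s = 2.0000 ms; subtotal = 2.2400 ms
Link 2: t_trans = 12000/(50*10^6) s = 0.2400 ms; t_prop = 50/200000 s = 0.2500 ms; subtotal = 0.4900 ms
End-to-end = 2.2400 + 0.4900 = 2.7300 ms -> 2.730 ms (3 dp)

2.730


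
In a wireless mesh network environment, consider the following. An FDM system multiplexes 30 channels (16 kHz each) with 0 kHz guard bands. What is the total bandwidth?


Given: 30 channels, 16 kHz each, guard = 0 kHz
Channel bandwidth = 30 * 16 = 480 kHz
Guard bands = 29 gaps * 0 kHz = 0 kHz
Total = 480 + 0 = 480 kHz

480


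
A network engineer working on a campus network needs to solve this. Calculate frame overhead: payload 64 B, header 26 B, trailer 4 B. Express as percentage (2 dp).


Given: payload = 64 B, header = 26 B, trailer = 4 B
Overhead bytes = header + trailer = 26 + 4 = 30
Total frame = payload + overhead = 64 + 30 = 94
Overhead % = 30 / 94 * 100 = 31.9149% -> 31.91% (2 dp)

31.91


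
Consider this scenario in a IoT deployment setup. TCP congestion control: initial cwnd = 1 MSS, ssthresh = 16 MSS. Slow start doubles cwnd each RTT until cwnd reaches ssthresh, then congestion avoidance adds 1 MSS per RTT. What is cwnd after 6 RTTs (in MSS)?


RTT 0: cwnd = 1 MSS (initial)
RTT 1: cwnd = 2 MSS (slow start, doubled)
RTT 2: cwnd = 4 MSS (slow start, doubled)
RTT 3: cwnd = 8 MSS (slow start, doubled)
RTT 4: cwnd = 16 MSS (slow start, doubled)
RTT 5: cwnd = 17 MSS (congestion avoidance, +1)
RTT 6: cwnd = 18 MSS (congestion avoidance, +1)

18


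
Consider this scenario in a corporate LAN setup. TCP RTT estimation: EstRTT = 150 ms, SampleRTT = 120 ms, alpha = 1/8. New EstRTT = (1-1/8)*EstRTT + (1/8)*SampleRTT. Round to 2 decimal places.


Given: EstRTT = 150 ms, SampleRTT = 120 ms, alpha = 1/8
New EstRTT = (1 - alpha) * EstRTT + alpha * SampleRTT
(7/8) * 150 = 131.25
(1/8) * 120 = 15
New EstRTT = 131.25 + 15 = 146.25 ms -> 146.25 ms (2 dp)

146.25


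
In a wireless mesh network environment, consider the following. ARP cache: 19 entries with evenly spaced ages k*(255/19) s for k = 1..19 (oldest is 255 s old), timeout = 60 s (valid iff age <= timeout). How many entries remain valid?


Ages are k * 255/19 s for k = 1..19 (spacing = 13.4211 s).
Entry k is valid iff k * 255/19 <= 60 iff k <= 19 * 60 / 255 = 4.4706
n_valid = floor(4.4706) = 4
(n_stale = 19 - 4 = 15)

4


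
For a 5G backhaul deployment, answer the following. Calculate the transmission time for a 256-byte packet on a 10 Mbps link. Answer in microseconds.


Given: packet = 256 bytes, bandwidth = 10 Mbps
Packet in bits = 256 * 8 = 2048 bits
Bandwidth = 10 * 10^6 = 10000000 bps
Time = 2048 / 10000000 seconds
Time in us = 2048 * 10^6 / 10000000 = 204.8

204.8
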